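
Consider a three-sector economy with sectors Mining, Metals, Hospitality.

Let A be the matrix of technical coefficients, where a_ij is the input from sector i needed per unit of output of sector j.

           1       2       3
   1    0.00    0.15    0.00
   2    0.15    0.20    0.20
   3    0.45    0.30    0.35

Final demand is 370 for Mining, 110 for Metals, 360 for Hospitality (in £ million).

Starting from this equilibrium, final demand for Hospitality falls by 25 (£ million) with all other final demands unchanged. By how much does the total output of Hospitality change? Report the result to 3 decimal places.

Δx_3 = -45.007

I − A =
  [   1.00    -0.15     0.00]
  [  -0.15     0.80    -0.20]
  [  -0.45    -0.30     0.65]
Cofactors of I−A, C_ij = (−1)^(i+j)·(minor ij) (rows/columns in the sector order above):
  C_11 = (0.80)(0.65) − (-0.20)(-0.30) = 0.4600
  C_12 = −[(-0.15)(0.65) − (-0.20)(-0.45)] = 0.1875
  C_13 = (-0.15)(-0.30) − (0.80)(-0.45) = 0.4050
  C_21 = −[(-0.15)(0.65) − (0.00)(-0.30)] = 0.0975
  C_22 = (1.00)(0.65) − (0.00)(-0.45) = 0.6500
  C_23 = −[(1.00)(-0.30) − (-0.15)(-0.45)] = 0.3675
  C_31 = (-0.15)(-0.20) − (0.00)(0.80) = 0.0300
  C_32 = −[(1.00)(-0.20) − (0.00)(-0.15)] = 0.2000
  C_33 = (1.00)(0.80) − (-0.15)(-0.15) = 0.7775
det(I−A) = Σ_j (I−A)_1j·C_1j = (1.00)(0.4600) + (-0.15)(0.1875) + (0.00)(0.4050) = 0.431875
adj(I−A) = Cᵀ =
  [ 0.4600   0.0975   0.0300]
  [ 0.1875   0.6500   0.2000]
  [ 0.4050   0.3675   0.7775]
(I − A)⁻¹ = adj(I−A) / det(I−A) ≈
  [   1.0651     0.2258     0.0695]
  [   0.4342     1.5051     0.4631]
  [   0.9378     0.8509     1.8003]
Δx = (I − A)⁻¹ Δd with Δd having -25 in the Hospitality component and 0 elsewhere.
So Δx_3 = L_33 · (-25), where L_33 = adj(I−A)_33 / det(I−A) = 0.7775 / 0.431875.
Δx_3 = 0.7775 × (-25) / 0.431875 = -19.4375 / 0.431875 ≈ -45.007.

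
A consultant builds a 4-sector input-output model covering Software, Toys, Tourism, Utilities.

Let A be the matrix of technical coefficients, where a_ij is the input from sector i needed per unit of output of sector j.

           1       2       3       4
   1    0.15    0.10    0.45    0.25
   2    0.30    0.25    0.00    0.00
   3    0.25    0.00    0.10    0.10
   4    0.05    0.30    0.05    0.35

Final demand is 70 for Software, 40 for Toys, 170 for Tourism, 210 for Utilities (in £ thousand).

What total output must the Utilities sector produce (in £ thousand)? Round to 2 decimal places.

I − A =
  [   0.85    -0.10    -0.45    -0.25]
  [  -0.30     0.75     0.00     0.00]
  [  -0.25     0.00     0.90    -0.10]
  [  -0.05    -0.30    -0.05     0.65]
Compute the cofactors C_ij = (−1)^(i+j)·(3×3 minor ij) of I−A; the adjugate is their transpose:
adj(I−A) = Cᵀ =
  [ 0.435000   0.139000   0.228750   0.202500]
  [ 0.174000   0.403250   0.091500   0.081000]
  [ 0.134625   0.061000   0.363000   0.107625]
  [ 0.124125   0.201500   0.087750   0.462375]
det(I−A) = Σ_j (I−A)_1j·C_1j = (0.85)(0.435000) + (-0.10)(0.174000) + (-0.45)(0.134625) + (-0.25)(0.124125) = 0.2607375
(I − A)⁻¹ = adj(I−A) / det(I−A) ≈
  [   1.6683     0.5331     0.8773     0.7766]
  [   0.6673     1.5466     0.3509     0.3107]
  [   0.5163     0.2340     1.3922     0.4128]
  [   0.4761     0.7728     0.3365     1.7733]
x = (I − A)⁻¹ d = adj(I−A)·d / det(I−A), with det(I−A) = 0.2607375:
  x_1 = (0.435000·70 + 0.139000·40 + 0.228750·170 + 0.202500·210) / 0.2607375 = 117.4225 / 0.2607375 ≈ 450.35
  x_2 = (0.174000·70 + 0.403250·40 + 0.091500·170 + 0.081000·210) / 0.2607375 = 60.875 / 0.2607375 ≈ 233.47
  x_3 = (0.134625·70 + 0.061000·40 + 0.363000·170 + 0.107625·210) / 0.2607375 = 96.175 / 0.2607375 ≈ 368.86
  x_4 = (0.124125·70 + 0.201500·40 + 0.087750·170 + 0.462375·210) / 0.2607375 = 128.765 / 0.2607375 ≈ 493.85

x_4 = 493.85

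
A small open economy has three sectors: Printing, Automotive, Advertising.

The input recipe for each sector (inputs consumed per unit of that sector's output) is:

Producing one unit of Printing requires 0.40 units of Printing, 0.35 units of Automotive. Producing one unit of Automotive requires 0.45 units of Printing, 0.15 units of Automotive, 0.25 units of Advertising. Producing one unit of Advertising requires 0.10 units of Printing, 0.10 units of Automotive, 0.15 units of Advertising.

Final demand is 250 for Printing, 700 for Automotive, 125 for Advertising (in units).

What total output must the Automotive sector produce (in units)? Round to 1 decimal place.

I − A =
  [   0.60    -0.45    -0.10]
  [  -0.35     0.85    -0.10]
  [   0.00    -0.25     0.85]
Cofactors of I−A, C_ij = (−1)^(i+j)·(minor ij) (rows/columns in the sector order above):
  C_11 = (0.85)(0.85) − (-0.10)(-0.25) = 0.6975
  C_12 = −[(-0.35)(0.85) − (-0.10)(0.00)] = 0.2975
  C_13 = (-0.35)(-0.25) − (0.85)(0.00) = 0.0875
  C_21 = −[(-0.45)(0.85) − (-0.10)(-0.25)] = 0.4075
  C_22 = (0.60)(0.85) − (-0.10)(0.00) = 0.5100
  C_23 = −[(0.60)(-0.25) − (-0.45)(0.00)] = 0.1500
  C_31 = (-0.45)(-0.10) − (-0.10)(0.85) = 0.1300
  C_32 = −[(0.60)(-0.10) − (-0.10)(-0.35)] = 0.0950
  C_33 = (0.60)(0.85) − (-0.45)(-0.35) = 0.3525
det(I−A) = Σ_j (I−A)_1j·C_1j = (0.60)(0.6975) + (-0.45)(0.2975) + (-0.10)(0.0875) = 0.275875
adj(I−A) = Cᵀ =
  [ 0.6975   0.4075   0.1300]
  [ 0.2975   0.5100   0.0950]
  [ 0.0875   0.1500   0.3525]
(I − A)⁻¹ = adj(I−A) / det(I−A) ≈
  [   2.5283     1.4771     0.4712]
  [   1.0784     1.8487     0.3444]
  [   0.3172     0.5437     1.2778]
x = (I − A)⁻¹ d = adj(I−A)·d / det(I−A), with det(I−A) = 0.275875:
  x_1 = (0.6975·250 + 0.4075·700 + 0.1300·125) / 0.275875 = 475.875 / 0.275875 ≈ 1725.0
  x_2 = (0.2975·250 + 0.5100·700 + 0.0950·125) / 0.275875 = 443.25 / 0.275875 ≈ 1606.7
  x_3 = (0.0875·250 + 0.1500·700 + 0.3525·125) / 0.275875 = 170.9375 / 0.275875 ≈ 619.6

x_2 = 1606.7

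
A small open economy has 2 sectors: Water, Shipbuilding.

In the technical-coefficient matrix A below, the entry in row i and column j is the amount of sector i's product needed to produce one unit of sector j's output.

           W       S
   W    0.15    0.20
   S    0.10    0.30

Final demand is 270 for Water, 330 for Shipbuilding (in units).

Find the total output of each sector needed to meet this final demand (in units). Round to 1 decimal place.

I − A =
  [   0.85    -0.20]
  [  -0.10     0.70]
det(I−A) = (0.85)(0.70) − (-0.20)(-0.10) = 0.5750
adj(I−A) = [[0.70, 0.20], [0.10, 0.85]]
(I − A)⁻¹ = adj(I−A) / det(I−A) ≈
  [   1.2174     0.3478]
  [   0.1739     1.4783]
x = (I − A)⁻¹ d = adj(I−A)·d / det(I−A), with det(I−A) = 0.5750:
  x_W = (0.70·270 + 0.20·330) / 0.5750 = 255.00 / 0.5750 ≈ 443.5
  x_S = (0.10·270 + 0.85·330) / 0.5750 = 307.50 / 0.5750 ≈ 534.8

x_W = 443.5, x_S = 534.8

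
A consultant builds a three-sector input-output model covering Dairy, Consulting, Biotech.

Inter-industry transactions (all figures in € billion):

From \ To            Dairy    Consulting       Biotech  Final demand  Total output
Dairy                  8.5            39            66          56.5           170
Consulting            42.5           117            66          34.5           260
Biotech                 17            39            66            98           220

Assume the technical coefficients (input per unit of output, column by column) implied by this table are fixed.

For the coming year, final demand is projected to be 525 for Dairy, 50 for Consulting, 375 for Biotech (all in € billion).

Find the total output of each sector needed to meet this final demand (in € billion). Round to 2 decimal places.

x_D = 1000.95, x_C = 1037.33, x_B = 900.99

Technical coefficients a_ij = z_ij / X_j:
  a_DD = 8.5/170 = 0.05, a_CD = 42.5/170 = 0.25, a_BD = 17/170 = 0.10
  a_DC = 39/260 = 0.15, a_CC = 117/260 = 0.45, a_BC = 39/260 = 0.15
  a_DB = 66/220 = 0.30, a_CB = 66/220 = 0.30, a_BB = 66/220 = 0.30
I − A =
  [   0.95    -0.15    -0.30]
  [  -0.25     0.55    -0.30]
  [  -0.10    -0.15     0.70]
Cofactors of I−A, C_ij = (−1)^(i+j)·(minor ij) (rows/columns in the sector order above):
  C_11 = (0.55)(0.70) − (-0.30)(-0.15) = 0.3400
  C_12 = −[(-0.25)(0.70) − (-0.30)(-0.10)] = 0.2050
  C_13 = (-0.25)(-0.15) − (0.55)(-0.10) = 0.0925
  C_21 = −[(-0.15)(0.70) − (-0.30)(-0.15)] = 0.1500
  C_22 = (0.95)(0.70) − (-0.30)(-0.10) = 0.6350
  C_23 = −[(0.95)(-0.15) − (-0.15)(-0.10)] = 0.1575
  C_31 = (-0.15)(-0.30) − (-0.30)(0.55) = 0.2100
  C_32 = −[(0.95)(-0.30) − (-0.30)(-0.25)] = 0.3600
  C_33 = (0.95)(0.55) − (-0.15)(-0.25) = 0.4850
det(I−A) = Σ_j (I−A)_1j·C_1j = (0.95)(0.3400) + (-0.15)(0.2050) + (-0.30)(0.0925) = 0.2645
adj(I−A) = Cᵀ =
  [ 0.3400   0.1500   0.2100]
  [ 0.2050   0.6350   0.3600]
  [ 0.0925   0.1575   0.4850]
(I − A)⁻¹ = adj(I−A) / det(I−A) ≈
  [   1.2854     0.5671     0.7940]
  [   0.7750     2.4008     1.3611]
  [   0.3497     0.5955     1.8336]
x = (I − A)⁻¹ d = adj(I−A)·d / det(I−A), with det(I−A) = 0.2645:
  x_D = (0.3400·525 + 0.1500·50 + 0.2100·375) / 0.2645 = 264.75 / 0.2645 ≈ 1000.95
  x_C = (0.2050·525 + 0.6350·50 + 0.3600·375) / 0.2645 = 274.375 / 0.2645 ≈ 1037.33
  x_B = (0.0925·525 + 0.1575·50 + 0.4850·375) / 0.2645 = 238.3125 / 0.2645 ≈ 900.99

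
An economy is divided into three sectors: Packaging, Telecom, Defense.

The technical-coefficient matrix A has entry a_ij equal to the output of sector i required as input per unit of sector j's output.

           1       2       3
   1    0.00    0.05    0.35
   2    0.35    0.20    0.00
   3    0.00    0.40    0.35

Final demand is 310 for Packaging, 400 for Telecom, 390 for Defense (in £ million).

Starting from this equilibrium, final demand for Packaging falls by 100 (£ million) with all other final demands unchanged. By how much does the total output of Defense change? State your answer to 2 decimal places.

Δx_3 = -30.46

I − A =
  [   1.00    -0.05    -0.35]
  [  -0.35     0.80     0.00]
  [   0.00    -0.40     0.65]
Cofactors of I−A, C_ij = (−1)^(i+j)·(minor ij) (rows/columns in the sector order above):
  C_11 = (0.80)(0.65) − (0.00)(-0.40) = 0.5200
  C_12 = −[(-0.35)(0.65) − (0.00)(0.00)] = 0.2275
  C_13 = (-0.35)(-0.40) − (0.80)(0.00) = 0.1400
  C_21 = −[(-0.05)(0.65) − (-0.35)(-0.40)] = 0.1725
  C_22 = (1.00)(0.65) − (-0.35)(0.00) = 0.6500
  C_23 = −[(1.00)(-0.40) − (-0.05)(0.00)] = 0.4000
  C_31 = (-0.05)(0.00) − (-0.35)(0.80) = 0.2800
  C_32 = −[(1.00)(0.00) − (-0.35)(-0.35)] = 0.1225
  C_33 = (1.00)(0.80) − (-0.05)(-0.35) = 0.7825
det(I−A) = Σ_j (I−A)_1j·C_1j = (1.00)(0.5200) + (-0.05)(0.2275) + (-0.35)(0.1400) = 0.459625
adj(I−A) = Cᵀ =
  [ 0.5200   0.1725   0.2800]
  [ 0.2275   0.6500   0.1225]
  [ 0.1400   0.4000   0.7825]
(I − A)⁻¹ = adj(I−A) / det(I−A) ≈
  [   1.1314     0.3753     0.6092]
  [   0.4950     1.4142     0.2665]
  [   0.3046     0.8703     1.7025]
Δx = (I − A)⁻¹ Δd with Δd having -100 in the Packaging component and 0 elsewhere.
So Δx_3 = L_31 · (-100), where L_31 = adj(I−A)_31 / det(I−A) = 0.1400 / 0.459625.
Δx_3 = 0.1400 × (-100) / 0.459625 = -14.00 / 0.459625 ≈ -30.46.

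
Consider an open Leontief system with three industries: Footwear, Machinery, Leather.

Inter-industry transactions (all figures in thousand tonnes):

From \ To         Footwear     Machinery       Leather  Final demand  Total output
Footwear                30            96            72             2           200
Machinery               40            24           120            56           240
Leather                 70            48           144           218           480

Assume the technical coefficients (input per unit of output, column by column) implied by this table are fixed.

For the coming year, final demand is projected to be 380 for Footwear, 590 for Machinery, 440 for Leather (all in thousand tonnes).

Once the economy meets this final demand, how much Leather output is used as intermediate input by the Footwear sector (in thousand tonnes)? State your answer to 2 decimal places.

Technical coefficients a_ij = z_ij / X_j:
  a_11 = 30/200 = 0.15, a_21 = 40/200 = 0.20, a_31 = 70/200 = 0.35
  a_12 = 96/240 = 0.40, a_22 = 24/240 = 0.10, a_32 = 48/240 = 0.20
  a_13 = 72/480 = 0.15, a_23 = 120/480 = 0.25, a_33 = 144/480 = 0.30
I − A =
  [   0.85    -0.40    -0.15]
  [  -0.20     0.90    -0.25]
  [  -0.35    -0.20     0.70]
Cofactors of I−A, C_ij = (−1)^(i+j)·(minor ij) (rows/columns in the sector order above):
  C_11 = (0.90)(0.70) − (-0.25)(-0.20) = 0.5800
  C_12 = −[(-0.20)(0.70) − (-0.25)(-0.35)] = 0.2275
  C_13 = (-0.20)(-0.20) − (0.90)(-0.35) = 0.3550
  C_21 = −[(-0.40)(0.70) − (-0.15)(-0.20)] = 0.3100
  C_22 = (0.85)(0.70) − (-0.15)(-0.35) = 0.5425
  C_23 = −[(0.85)(-0.20) − (-0.40)(-0.35)] = 0.3100
  C_31 = (-0.40)(-0.25) − (-0.15)(0.90) = 0.2350
  C_32 = −[(0.85)(-0.25) − (-0.15)(-0.20)] = 0.2425
  C_33 = (0.85)(0.90) − (-0.40)(-0.20) = 0.6850
det(I−A) = Σ_j (I−A)_1j·C_1j = (0.85)(0.5800) + (-0.40)(0.2275) + (-0.15)(0.3550) = 0.34875
adj(I−A) = Cᵀ =
  [ 0.5800   0.3100   0.2350]
  [ 0.2275   0.5425   0.2425]
  [ 0.3550   0.3100   0.6850]
(I − A)⁻¹ = adj(I−A) / det(I−A) ≈
  [   1.6631     0.8889     0.6738]
  [   0.6523     1.5556     0.6953]
  [   1.0179     0.8889     1.9642]
First solve x = (I − A)⁻¹ d = adj(I−A)·d / det(I−A); in particular x_1 = (0.5800·380 + 0.3100·590 + 0.2350·440) / 0.34875 = 506.70 / 0.34875 ≈ 1452.9032.
Intermediate flow from 3 to 1: z_31 = a_31 · x_1 = 0.35 × 506.70 / 0.34875 = 177.345 / 0.34875 ≈ 508.52.

z_31 = 508.52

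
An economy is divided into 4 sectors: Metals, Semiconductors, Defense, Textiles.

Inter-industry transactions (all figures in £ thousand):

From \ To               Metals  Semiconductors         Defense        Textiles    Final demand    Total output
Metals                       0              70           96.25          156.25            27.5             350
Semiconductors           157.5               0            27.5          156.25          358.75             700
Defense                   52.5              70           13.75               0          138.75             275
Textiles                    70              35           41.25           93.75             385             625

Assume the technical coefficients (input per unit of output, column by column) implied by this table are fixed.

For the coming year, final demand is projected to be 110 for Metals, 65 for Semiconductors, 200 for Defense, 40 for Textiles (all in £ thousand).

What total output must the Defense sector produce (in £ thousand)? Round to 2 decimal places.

Technical coefficients a_ij = z_ij / X_j:
  a_MM = 0/350 = 0.00, a_SM = 157.5/350 = 0.45, a_DM = 52.5/350 = 0.15, a_TM = 70/350 = 0.20
  a_MS = 70/700 = 0.10, a_SS = 0/700 = 0.00, a_DS = 70/700 = 0.10, a_TS = 35/700 = 0.05
  a_MD = 96.25/275 = 0.35, a_SD = 27.5/275 = 0.10, a_DD = 13.75/275 = 0.05, a_TD = 41.25/275 = 0.15
  a_MT = 156.25/625 = 0.25, a_ST = 156.25/625 = 0.25, a_DT = 0/625 = 0.00, a_TT = 93.75/625 = 0.15
I − A =
  [   1.00    -0.10    -0.35    -0.25]
  [  -0.45     1.00    -0.10    -0.25]
  [  -0.15    -0.10     0.95     0.00]
  [  -0.20    -0.05    -0.15     0.85]
Compute the cofactors C_ij = (−1)^(i+j)·(3×3 minor ij) of I−A; the adjugate is their transpose:
adj(I−A) = Cᵀ =
  [ 0.783375   0.126125   0.344125   0.267500]
  [ 0.429250   0.709750   0.285750   0.335000]
  [ 0.168875   0.094625   0.738625   0.077500]
  [ 0.239375   0.088125   0.228125   0.827500]
det(I−A) = Σ_j (I−A)_1j·C_1j = (1.00)(0.783375) + (-0.10)(0.429250) + (-0.35)(0.168875) + (-0.25)(0.239375) = 0.6215
(I − A)⁻¹ = adj(I−A) / det(I−A) ≈
  [   1.2605     0.2029     0.5537     0.4304]
  [   0.6907     1.1420     0.4598     0.5390]
  [   0.2717     0.1523     1.1885     0.1247]
  [   0.3852     0.1418     0.3671     1.3315]
x = (I − A)⁻¹ d = adj(I−A)·d / det(I−A), with det(I−A) = 0.6215:
  x_M = (0.783375·110 + 0.126125·65 + 0.344125·200 + 0.267500·40) / 0.6215 = 173.894375 / 0.6215 ≈ 279.80
  x_S = (0.429250·110 + 0.709750·65 + 0.285750·200 + 0.335000·40) / 0.6215 = 163.90125 / 0.6215 ≈ 263.72
  x_D = (0.168875·110 + 0.094625·65 + 0.738625·200 + 0.077500·40) / 0.6215 = 175.551875 / 0.6215 ≈ 282.46
  x_T = (0.239375·110 + 0.088125·65 + 0.228125·200 + 0.827500·40) / 0.6215 = 110.784375 / 0.6215 ≈ 178.25

x_D = 282.46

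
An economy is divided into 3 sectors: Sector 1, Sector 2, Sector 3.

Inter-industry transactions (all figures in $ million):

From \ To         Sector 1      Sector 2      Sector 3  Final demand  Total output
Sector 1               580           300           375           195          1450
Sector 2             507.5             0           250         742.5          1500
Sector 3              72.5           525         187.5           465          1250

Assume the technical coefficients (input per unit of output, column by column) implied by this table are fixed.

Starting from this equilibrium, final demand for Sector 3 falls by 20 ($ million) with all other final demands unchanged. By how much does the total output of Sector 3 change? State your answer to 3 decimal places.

Technical coefficients a_ij = z_ij / X_j:
  a_11 = 580/1450 = 0.40, a_21 = 507.5/1450 = 0.35, a_31 = 72.5/1450 = 0.05
  a_12 = 300/1500 = 0.20, a_22 = 0/1500 = 0.00, a_32 = 525/1500 = 0.35
  a_13 = 375/1250 = 0.30, a_23 = 250/1250 = 0.20, a_33 = 187.5/1250 = 0.15
I − A =
  [   0.60    -0.20    -0.30]
  [  -0.35     1.00    -0.20]
  [  -0.05    -0.35     0.85]
Cofactors of I−A, C_ij = (−1)^(i+j)·(minor ij) (rows/columns in the sector order above):
  C_11 = (1.00)(0.85) − (-0.20)(-0.35) = 0.7800
  C_12 = −[(-0.35)(0.85) − (-0.20)(-0.05)] = 0.3075
  C_13 = (-0.35)(-0.35) − (1.00)(-0.05) = 0.1725
  C_21 = −[(-0.20)(0.85) − (-0.30)(-0.35)] = 0.2750
  C_22 = (0.60)(0.85) − (-0.30)(-0.05) = 0.4950
  C_23 = −[(0.60)(-0.35) − (-0.20)(-0.05)] = 0.2200
  C_31 = (-0.20)(-0.20) − (-0.30)(1.00) = 0.3400
  C_32 = −[(0.60)(-0.20) − (-0.30)(-0.35)] = 0.2250
  C_33 = (0.60)(1.00) − (-0.20)(-0.35) = 0.5300
det(I−A) = Σ_j (I−A)_1j·C_1j = (0.60)(0.7800) + (-0.20)(0.3075) + (-0.30)(0.1725) = 0.35475
adj(I−A) = Cᵀ =
  [ 0.7800   0.2750   0.3400]
  [ 0.3075   0.4950   0.2250]
  [ 0.1725   0.2200   0.5300]
(I − A)⁻¹ = adj(I−A) / det(I−A) ≈
  [   2.1987     0.7752     0.9584]
  [   0.8668     1.3953     0.6342]
  [   0.4863     0.6202     1.4940]
Δx = (I − A)⁻¹ Δd with Δd having -20 in the Sector 3 component and 0 elsewhere.
So Δx_3 = L_33 · (-20), where L_33 = adj(I−A)_33 / det(I−A) = 0.5300 / 0.35475.
Δx_3 = 0.5300 × (-20) / 0.35475 = -10.60 / 0.35475 ≈ -29.880.

Δx_3 = -29.880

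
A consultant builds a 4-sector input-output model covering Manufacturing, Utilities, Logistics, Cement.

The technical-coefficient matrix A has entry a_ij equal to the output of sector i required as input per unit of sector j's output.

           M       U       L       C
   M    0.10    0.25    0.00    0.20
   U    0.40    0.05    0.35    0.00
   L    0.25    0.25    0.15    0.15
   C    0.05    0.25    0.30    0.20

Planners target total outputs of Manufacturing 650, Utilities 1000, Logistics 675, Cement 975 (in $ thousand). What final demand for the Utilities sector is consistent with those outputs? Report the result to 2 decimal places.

I − A =
  [   0.90    -0.25     0.00    -0.20]
  [  -0.40     0.95    -0.35     0.00]
  [  -0.25    -0.25     0.85    -0.15]
  [  -0.05    -0.25    -0.30     0.80]
d = (I − A) x:
  d_M = (+0.90)·650 + (-0.25)·1000 + (+0.00)·675 + (-0.20)·975 = 140.00
  d_U = (-0.40)·650 + (+0.95)·1000 + (-0.35)·675 + (+0.00)·975 = 453.75
  d_L = (-0.25)·650 + (-0.25)·1000 + (+0.85)·675 + (-0.15)·975 = 15.00
  d_C = (-0.05)·650 + (-0.25)·1000 + (-0.30)·675 + (+0.80)·975 = 295.00

d_U = 453.75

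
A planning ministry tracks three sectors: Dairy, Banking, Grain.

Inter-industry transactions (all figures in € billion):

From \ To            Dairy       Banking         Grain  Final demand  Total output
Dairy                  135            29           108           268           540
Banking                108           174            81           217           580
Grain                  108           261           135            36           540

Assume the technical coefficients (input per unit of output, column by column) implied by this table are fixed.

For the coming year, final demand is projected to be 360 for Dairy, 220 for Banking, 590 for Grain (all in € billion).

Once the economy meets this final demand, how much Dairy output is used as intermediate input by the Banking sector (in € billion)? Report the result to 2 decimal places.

Technical coefficients a_ij = z_ij / X_j:
  a_11 = 135/540 = 0.25, a_21 = 108/540 = 0.20, a_31 = 108/540 = 0.20
  a_12 = 29/580 = 0.05, a_22 = 174/580 = 0.30, a_32 = 261/580 = 0.45
  a_13 = 108/540 = 0.20, a_23 = 81/540 = 0.15, a_33 = 135/540 = 0.25
I − A =
  [   0.75    -0.05    -0.20]
  [  -0.20     0.70    -0.15]
  [  -0.20    -0.45     0.75]
Cofactors of I−A, C_ij = (−1)^(i+j)·(minor ij) (rows/columns in the sector order above):
  C_11 = (0.70)(0.75) − (-0.15)(-0.45) = 0.4575
  C_12 = −[(-0.20)(0.75) − (-0.15)(-0.20)] = 0.1800
  C_13 = (-0.20)(-0.45) − (0.70)(-0.20) = 0.2300
  C_21 = −[(-0.05)(0.75) − (-0.20)(-0.45)] = 0.1275
  C_22 = (0.75)(0.75) − (-0.20)(-0.20) = 0.5225
  C_23 = −[(0.75)(-0.45) − (-0.05)(-0.20)] = 0.3475
  C_31 = (-0.05)(-0.15) − (-0.20)(0.70) = 0.1475
  C_32 = −[(0.75)(-0.15) − (-0.20)(-0.20)] = 0.1525
  C_33 = (0.75)(0.70) − (-0.05)(-0.20) = 0.5150
det(I−A) = Σ_j (I−A)_1j·C_1j = (0.75)(0.4575) + (-0.05)(0.1800) + (-0.20)(0.2300) = 0.288125
adj(I−A) = Cᵀ =
  [ 0.4575   0.1275   0.1475]
  [ 0.1800   0.5225   0.1525]
  [ 0.2300   0.3475   0.5150]
(I − A)⁻¹ = adj(I−A) / det(I−A) ≈
  [   1.5879     0.4425     0.5119]
  [   0.6247     1.8134     0.5293]
  [   0.7983     1.2061     1.7874]
First solve x = (I − A)⁻¹ d = adj(I−A)·d / det(I−A); in particular x_2 = (0.1800·360 + 0.5225·220 + 0.1525·590) / 0.288125 = 269.725 / 0.288125 ≈ 936.1388.
Intermediate flow from 1 to 2: z_12 = a_12 · x_2 = 0.05 × 269.725 / 0.288125 = 13.48625 / 0.288125 ≈ 46.81.

z_12 = 46.81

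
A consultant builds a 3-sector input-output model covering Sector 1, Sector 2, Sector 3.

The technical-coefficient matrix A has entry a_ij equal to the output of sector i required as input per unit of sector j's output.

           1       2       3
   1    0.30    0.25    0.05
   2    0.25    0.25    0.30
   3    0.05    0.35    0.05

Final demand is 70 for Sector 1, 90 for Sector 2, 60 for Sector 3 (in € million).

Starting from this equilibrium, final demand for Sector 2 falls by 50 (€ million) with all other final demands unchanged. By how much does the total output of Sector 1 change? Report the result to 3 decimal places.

Δx_1 = -35.827

I − A =
  [   0.70    -0.25    -0.05]
  [  -0.25     0.75    -0.30]
  [  -0.05    -0.35     0.95]
Cofactors of I−A, C_ij = (−1)^(i+j)·(minor ij) (rows/columns in the sector order above):
  C_11 = (0.75)(0.95) − (-0.30)(-0.35) = 0.6075
  C_12 = −[(-0.25)(0.95) − (-0.30)(-0.05)] = 0.2525
  C_13 = (-0.25)(-0.35) − (0.75)(-0.05) = 0.1250
  C_21 = −[(-0.25)(0.95) − (-0.05)(-0.35)] = 0.2550
  C_22 = (0.70)(0.95) − (-0.05)(-0.05) = 0.6625
  C_23 = −[(0.70)(-0.35) − (-0.25)(-0.05)] = 0.2575
  C_31 = (-0.25)(-0.30) − (-0.05)(0.75) = 0.1125
  C_32 = −[(0.70)(-0.30) − (-0.05)(-0.25)] = 0.2225
  C_33 = (0.70)(0.75) − (-0.25)(-0.25) = 0.4625
det(I−A) = Σ_j (I−A)_1j·C_1j = (0.70)(0.6075) + (-0.25)(0.2525) + (-0.05)(0.1250) = 0.355875
adj(I−A) = Cᵀ =
  [ 0.6075   0.2550   0.1125]
  [ 0.2525   0.6625   0.2225]
  [ 0.1250   0.2575   0.4625]
(I − A)⁻¹ = adj(I−A) / det(I−A) ≈
  [   1.7071     0.7165     0.3161]
  [   0.7095     1.8616     0.6252]
  [   0.3512     0.7236     1.2996]
Δx = (I − A)⁻¹ Δd with Δd having -50 in the Sector 2 component and 0 elsewhere.
So Δx_1 = L_12 · (-50), where L_12 = adj(I−A)_12 / det(I−A) = 0.2550 / 0.355875.
Δx_1 = 0.2550 × (-50) / 0.355875 = -12.75 / 0.355875 ≈ -35.827.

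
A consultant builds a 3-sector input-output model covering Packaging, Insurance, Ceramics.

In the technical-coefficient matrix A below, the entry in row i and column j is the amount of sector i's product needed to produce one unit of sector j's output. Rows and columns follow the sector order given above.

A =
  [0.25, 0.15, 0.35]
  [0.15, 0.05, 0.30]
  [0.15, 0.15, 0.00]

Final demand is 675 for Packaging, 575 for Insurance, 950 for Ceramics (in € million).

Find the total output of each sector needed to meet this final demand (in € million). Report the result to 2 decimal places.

I − A =
  [   0.75    -0.15    -0.35]
  [  -0.15     0.95    -0.30]
  [  -0.15    -0.15     1.00]
Cofactors of I−A, C_ij = (−1)^(i+j)·(minor ij) (rows/columns in the sector order above):
  C_11 = (0.95)(1.00) − (-0.30)(-0.15) = 0.9050
  C_12 = −[(-0.15)(1.00) − (-0.30)(-0.15)] = 0.1950
  C_13 = (-0.15)(-0.15) − (0.95)(-0.15) = 0.1650
  C_21 = −[(-0.15)(1.00) − (-0.35)(-0.15)] = 0.2025
  C_22 = (0.75)(1.00) − (-0.35)(-0.15) = 0.6975
  C_23 = −[(0.75)(-0.15) − (-0.15)(-0.15)] = 0.1350
  C_31 = (-0.15)(-0.30) − (-0.35)(0.95) = 0.3775
  C_32 = −[(0.75)(-0.30) − (-0.35)(-0.15)] = 0.2775
  C_33 = (0.75)(0.95) − (-0.15)(-0.15) = 0.6900
det(I−A) = Σ_j (I−A)_1j·C_1j = (0.75)(0.9050) + (-0.15)(0.1950) + (-0.35)(0.1650) = 0.59175
adj(I−A) = Cᵀ =
  [ 0.9050   0.2025   0.3775]
  [ 0.1950   0.6975   0.2775]
  [ 0.1650   0.1350   0.6900]
(I − A)⁻¹ = adj(I−A) / det(I−A) ≈
  [   1.5294     0.3422     0.6379]
  [   0.3295     1.1787     0.4689]
  [   0.2788     0.2281     1.1660]
x = (I − A)⁻¹ d = adj(I−A)·d / det(I−A), with det(I−A) = 0.59175:
  x_1 = (0.9050·675 + 0.2025·575 + 0.3775·950) / 0.59175 = 1085.9375 / 0.59175 ≈ 1835.13
  x_2 = (0.1950·675 + 0.6975·575 + 0.2775·950) / 0.59175 = 796.3125 / 0.59175 ≈ 1345.69
  x_3 = (0.1650·675 + 0.1350·575 + 0.6900·950) / 0.59175 = 844.50 / 0.59175 ≈ 1427.12

x_1 = 1835.13, x_2 = 1345.69, x_3 = 1427.12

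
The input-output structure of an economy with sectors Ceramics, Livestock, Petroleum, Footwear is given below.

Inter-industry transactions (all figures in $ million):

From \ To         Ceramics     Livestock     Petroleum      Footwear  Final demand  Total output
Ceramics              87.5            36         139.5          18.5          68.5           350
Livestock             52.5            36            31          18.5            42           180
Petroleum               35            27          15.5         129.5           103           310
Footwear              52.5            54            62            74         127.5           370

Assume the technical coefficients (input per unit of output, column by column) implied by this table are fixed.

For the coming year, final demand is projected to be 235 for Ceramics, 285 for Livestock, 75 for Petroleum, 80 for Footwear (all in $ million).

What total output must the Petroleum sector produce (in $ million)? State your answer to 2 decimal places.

Technical coefficients a_ij = z_ij / X_j:
  a_CC = 87.5/350 = 0.25, a_LC = 52.5/350 = 0.15, a_PC = 35/350 = 0.10, a_FC = 52.5/350 = 0.15
  a_CL = 36/180 = 0.20, a_LL = 36/180 = 0.20, a_PL = 27/180 = 0.15, a_FL = 54/180 = 0.30
  a_CP = 139.5/310 = 0.45, a_LP = 31/310 = 0.10, a_PP = 15.5/310 = 0.05, a_FP = 62/310 = 0.20
  a_CF = 18.5/370 = 0.05, a_LF = 18.5/370 = 0.05, a_PF = 129.5/370 = 0.35, a_FF = 74/370 = 0.20
I − A =
  [   0.75    -0.20    -0.45    -0.05]
  [  -0.15     0.80    -0.10    -0.05]
  [  -0.10    -0.15     0.95    -0.35]
  [  -0.15    -0.30    -0.20     0.80]
Compute the cofactors C_ij = (−1)^(i+j)·(3×3 minor ij) of I−A; the adjugate is their transpose:
adj(I−A) = Cᵀ =
  [ 0.513750   0.255000   0.308750   0.183125]
  [ 0.124875   0.449750   0.125625   0.090875]
  [ 0.139375   0.195625   0.435000   0.211250]
  [ 0.178000   0.265375   0.213750   0.482125]
det(I−A) = Σ_j (I−A)_1j·C_1j = (0.75)(0.513750) + (-0.20)(0.124875) + (-0.45)(0.139375) + (-0.05)(0.178000) = 0.28871875
(I − A)⁻¹ = adj(I−A) / det(I−A) ≈
  [   1.7794     0.8832     1.0694     0.6343]
  [   0.4325     1.5577     0.4351     0.3148]
  [   0.4827     0.6776     1.5067     0.7317]
  [   0.6165     0.9191     0.7403     1.6699]
x = (I − A)⁻¹ d = adj(I−A)·d / det(I−A), with det(I−A) = 0.28871875:
  x_C = (0.513750·235 + 0.255000·285 + 0.308750·75 + 0.183125·80) / 0.28871875 = 231.2125 / 0.28871875 ≈ 800.82
  x_L = (0.124875·235 + 0.449750·285 + 0.125625·75 + 0.090875·80) / 0.28871875 = 174.21625 / 0.28871875 ≈ 603.41
  x_P = (0.139375·235 + 0.195625·285 + 0.435000·75 + 0.211250·80) / 0.28871875 = 138.03125 / 0.28871875 ≈ 478.08
  x_F = (0.178000·235 + 0.265375·285 + 0.213750·75 + 0.482125·80) / 0.28871875 = 172.063125 / 0.28871875 ≈ 595.95

x_P = 478.08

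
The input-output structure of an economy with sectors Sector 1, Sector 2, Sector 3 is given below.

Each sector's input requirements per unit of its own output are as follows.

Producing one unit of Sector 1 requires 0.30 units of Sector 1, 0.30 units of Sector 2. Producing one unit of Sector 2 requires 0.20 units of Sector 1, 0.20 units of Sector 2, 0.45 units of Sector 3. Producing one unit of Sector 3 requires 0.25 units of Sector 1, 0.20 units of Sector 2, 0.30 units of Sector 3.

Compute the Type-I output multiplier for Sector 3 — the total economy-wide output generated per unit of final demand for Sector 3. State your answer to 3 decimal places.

I − A =
  [   0.70    -0.20    -0.25]
  [  -0.30     0.80    -0.20]
  [   0.00    -0.45     0.70]
Cofactors of I−A, C_ij = (−1)^(i+j)·(minor ij) (rows/columns in the sector order above):
  C_11 = (0.80)(0.70) − (-0.20)(-0.45) = 0.4700
  C_12 = −[(-0.30)(0.70) − (-0.20)(0.00)] = 0.2100
  C_13 = (-0.30)(-0.45) − (0.80)(0.00) = 0.1350
  C_21 = −[(-0.20)(0.70) − (-0.25)(-0.45)] = 0.2525
  C_22 = (0.70)(0.70) − (-0.25)(0.00) = 0.4900
  C_23 = −[(0.70)(-0.45) − (-0.20)(0.00)] = 0.3150
  C_31 = (-0.20)(-0.20) − (-0.25)(0.80) = 0.2400
  C_32 = −[(0.70)(-0.20) − (-0.25)(-0.30)] = 0.2150
  C_33 = (0.70)(0.80) − (-0.20)(-0.30) = 0.5000
det(I−A) = Σ_j (I−A)_1j·C_1j = (0.70)(0.4700) + (-0.20)(0.2100) + (-0.25)(0.1350) = 0.25325
adj(I−A) = Cᵀ =
  [ 0.4700   0.2525   0.2400]
  [ 0.2100   0.4900   0.2150]
  [ 0.1350   0.3150   0.5000]
(I − A)⁻¹ = adj(I−A) / det(I−A) ≈
  [   1.8559     0.9970     0.9477]
  [   0.8292     1.9348     0.8490]
  [   0.5331     1.2438     1.9743]
The output multiplier for sector j is the column-j sum of the Leontief inverse (I − A)⁻¹ = adj(I−A) / det(I−A).
Column 3 of adj(I−A): (0.2400, 0.2150, 0.5000); det(I−A) = 0.25325.
m_3 = (0.2400 + 0.2150 + 0.5000) / 0.25325 = 0.955 / 0.25325 ≈ 3.771.

m_3 = 3.771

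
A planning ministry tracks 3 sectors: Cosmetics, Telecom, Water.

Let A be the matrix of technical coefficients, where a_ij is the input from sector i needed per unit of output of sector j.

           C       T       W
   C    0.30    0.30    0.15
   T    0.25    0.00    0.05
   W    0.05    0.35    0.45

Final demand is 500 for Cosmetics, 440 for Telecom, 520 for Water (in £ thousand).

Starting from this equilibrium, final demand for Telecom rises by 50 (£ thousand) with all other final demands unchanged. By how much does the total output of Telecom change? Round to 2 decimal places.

Δx_T = 60.86

I − A =
  [   0.70    -0.30    -0.15]
  [  -0.25     1.00    -0.05]
  [  -0.05    -0.35     0.55]
Cofactors of I−A, C_ij = (−1)^(i+j)·(minor ij) (rows/columns in the sector order above):
  C_11 = (1.00)(0.55) − (-0.05)(-0.35) = 0.5325
  C_12 = −[(-0.25)(0.55) − (-0.05)(-0.05)] = 0.1400
  C_13 = (-0.25)(-0.35) − (1.00)(-0.05) = 0.1375
  C_21 = −[(-0.30)(0.55) − (-0.15)(-0.35)] = 0.2175
  C_22 = (0.70)(0.55) − (-0.15)(-0.05) = 0.3775
  C_23 = −[(0.70)(-0.35) − (-0.30)(-0.05)] = 0.2600
  C_31 = (-0.30)(-0.05) − (-0.15)(1.00) = 0.1650
  C_32 = −[(0.70)(-0.05) − (-0.15)(-0.25)] = 0.0725
  C_33 = (0.70)(1.00) − (-0.30)(-0.25) = 0.6250
det(I−A) = Σ_j (I−A)_1j·C_1j = (0.70)(0.5325) + (-0.30)(0.1400) + (-0.15)(0.1375) = 0.310125
adj(I−A) = Cᵀ =
  [ 0.5325   0.2175   0.1650]
  [ 0.1400   0.3775   0.0725]
  [ 0.1375   0.2600   0.6250]
(I − A)⁻¹ = adj(I−A) / det(I−A) ≈
  [   1.7170     0.7013     0.5320]
  [   0.4514     1.2173     0.2338]
  [   0.4434     0.8384     2.0153]
Δx = (I − A)⁻¹ Δd with Δd having +50 in the Telecom component and 0 elsewhere.
So Δx_T = L_TT · (+50), where L_TT = adj(I−A)_TT / det(I−A) = 0.3775 / 0.310125.
Δx_T = 0.3775 × (+50) / 0.310125 = 18.875 / 0.310125 ≈ 60.86.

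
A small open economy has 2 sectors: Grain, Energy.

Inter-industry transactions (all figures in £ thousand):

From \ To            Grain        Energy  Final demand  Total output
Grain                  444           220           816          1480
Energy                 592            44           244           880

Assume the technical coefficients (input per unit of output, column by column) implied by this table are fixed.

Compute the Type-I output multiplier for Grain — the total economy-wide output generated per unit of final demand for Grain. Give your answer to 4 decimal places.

m_1 = 2.3894

Technical coefficients a_ij = z_ij / X_j:
  a_11 = 444/1480 = 0.30, a_21 = 592/1480 = 0.40
  a_12 = 220/880 = 0.25, a_22 = 44/880 = 0.05
I − A =
  [   0.70    -0.25]
  [  -0.40     0.95]
det(I−A) = (0.70)(0.95) − (-0.25)(-0.40) = 0.5650
adj(I−A) = [[0.95, 0.25], [0.40, 0.70]]
(I − A)⁻¹ = adj(I−A) / det(I−A) ≈
  [   1.68142     0.44248]
  [   0.70796     1.23894]
The output multiplier for sector j is the column-j sum of the Leontief inverse (I − A)⁻¹ = adj(I−A) / det(I−A).
Column 1 of adj(I−A): (0.95, 0.40); det(I−A) = 0.5650.
m_1 = (0.95 + 0.40) / 0.5650 = 1.35 / 0.5650 ≈ 2.3894.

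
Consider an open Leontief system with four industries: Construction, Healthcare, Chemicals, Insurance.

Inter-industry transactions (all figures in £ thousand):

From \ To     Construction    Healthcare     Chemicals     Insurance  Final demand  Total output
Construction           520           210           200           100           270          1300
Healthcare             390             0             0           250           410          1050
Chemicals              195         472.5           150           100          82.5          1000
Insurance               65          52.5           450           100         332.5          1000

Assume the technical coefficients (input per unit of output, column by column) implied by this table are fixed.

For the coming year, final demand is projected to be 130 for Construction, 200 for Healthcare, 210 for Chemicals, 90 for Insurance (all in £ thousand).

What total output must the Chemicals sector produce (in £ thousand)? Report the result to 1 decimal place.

Technical coefficients a_ij = z_ij / X_j:
  a_11 = 520/1300 = 0.40, a_21 = 390/1300 = 0.30, a_31 = 195/1300 = 0.15, a_41 = 65/1300 = 0.05
  a_12 = 210/1050 = 0.20, a_22 = 0/1050 = 0.00, a_32 = 472.5/1050 = 0.45, a_42 = 52.5/1050 = 0.05
  a_13 = 200/1000 = 0.20, a_23 = 0/1000 = 0.00, a_33 = 150/1000 = 0.15, a_43 = 450/1000 = 0.45
  a_14 = 100/1000 = 0.10, a_24 = 250/1000 = 0.25, a_34 = 100/1000 = 0.10, a_44 = 100/1000 = 0.10
I − A =
  [   0.60    -0.20    -0.20    -0.10]
  [  -0.30     1.00     0.00    -0.25]
  [  -0.15    -0.45     0.85    -0.10]
  [  -0.05    -0.05    -0.45     0.90]
Compute the cofactors C_ij = (−1)^(i+j)·(3×3 minor ij) of I−A; the adjugate is their transpose:
adj(I−A) = Cᵀ =
  [ 0.65875   0.25050   0.24500   0.17000]
  [ 0.24350   0.39300   0.13750   0.15150]
  [ 0.26675   0.27250   0.46950   0.15750]
  [ 0.18350   0.17200   0.25600   0.40200]
det(I−A) = Σ_j (I−A)_1j·C_1j = (0.60)(0.65875) + (-0.20)(0.24350) + (-0.20)(0.26675) + (-0.10)(0.18350) = 0.27485
(I − A)⁻¹ = adj(I−A) / det(I−A) ≈
  [   2.3968     0.9114     0.8914     0.6185]
  [   0.8859     1.4299     0.5003     0.5512]
  [   0.9705     0.9914     1.7082     0.5730]
  [   0.6676     0.6258     0.9314     1.4626]
x = (I − A)⁻¹ d = adj(I−A)·d / det(I−A), with det(I−A) = 0.27485:
  x_1 = (0.65875·130 + 0.25050·200 + 0.24500·210 + 0.17000·90) / 0.27485 = 202.4875 / 0.27485 ≈ 736.7
  x_2 = (0.24350·130 + 0.39300·200 + 0.13750·210 + 0.15150·90) / 0.27485 = 152.765 / 0.27485 ≈ 555.8
  x_3 = (0.26675·130 + 0.27250·200 + 0.46950·210 + 0.15750·90) / 0.27485 = 201.9475 / 0.27485 ≈ 734.8
  x_4 = (0.18350·130 + 0.17200·200 + 0.25600·210 + 0.40200·90) / 0.27485 = 148.195 / 0.27485 ≈ 539.2

x_3 = 734.8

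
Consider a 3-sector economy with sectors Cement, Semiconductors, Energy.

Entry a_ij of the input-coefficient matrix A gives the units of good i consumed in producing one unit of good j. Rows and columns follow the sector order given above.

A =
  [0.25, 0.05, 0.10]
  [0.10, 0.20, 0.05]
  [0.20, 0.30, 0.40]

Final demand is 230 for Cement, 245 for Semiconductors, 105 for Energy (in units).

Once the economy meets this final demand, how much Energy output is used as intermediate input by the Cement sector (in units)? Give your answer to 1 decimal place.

I − A =
  [   0.75    -0.05    -0.10]
  [  -0.10     0.80    -0.05]
  [  -0.20    -0.30     0.60]
Cofactors of I−A, C_ij = (−1)^(i+j)·(minor ij) (rows/columns in the sector order above):
  C_11 = (0.80)(0.60) − (-0.05)(-0.30) = 0.4650
  C_12 = −[(-0.10)(0.60) − (-0.05)(-0.20)] = 0.0700
  C_13 = (-0.10)(-0.30) − (0.80)(-0.20) = 0.1900
  C_21 = −[(-0.05)(0.60) − (-0.10)(-0.30)] = 0.0600
  C_22 = (0.75)(0.60) − (-0.10)(-0.20) = 0.4300
  C_23 = −[(0.75)(-0.30) − (-0.05)(-0.20)] = 0.2350
  C_31 = (-0.05)(-0.05) − (-0.10)(0.80) = 0.0825
  C_32 = −[(0.75)(-0.05) − (-0.10)(-0.10)] = 0.0475
  C_33 = (0.75)(0.80) − (-0.05)(-0.10) = 0.5950
det(I−A) = Σ_j (I−A)_1j·C_1j = (0.75)(0.4650) + (-0.05)(0.0700) + (-0.10)(0.1900) = 0.32625
adj(I−A) = Cᵀ =
  [ 0.4650   0.0600   0.0825]
  [ 0.0700   0.4300   0.0475]
  [ 0.1900   0.2350   0.5950]
(I − A)⁻¹ = adj(I−A) / det(I−A) ≈
  [   1.4253     0.1839     0.2529]
  [   0.2146     1.3180     0.1456]
  [   0.5824     0.7203     1.8238]
First solve x = (I − A)⁻¹ d = adj(I−A)·d / det(I−A); in particular x_1 = (0.4650·230 + 0.0600·245 + 0.0825·105) / 0.32625 = 130.3125 / 0.32625 ≈ 399.425.
Intermediate flow from 3 to 1: z_31 = a_31 · x_1 = 0.20 × 130.3125 / 0.32625 = 26.0625 / 0.32625 ≈ 79.9.

z_31 = 79.9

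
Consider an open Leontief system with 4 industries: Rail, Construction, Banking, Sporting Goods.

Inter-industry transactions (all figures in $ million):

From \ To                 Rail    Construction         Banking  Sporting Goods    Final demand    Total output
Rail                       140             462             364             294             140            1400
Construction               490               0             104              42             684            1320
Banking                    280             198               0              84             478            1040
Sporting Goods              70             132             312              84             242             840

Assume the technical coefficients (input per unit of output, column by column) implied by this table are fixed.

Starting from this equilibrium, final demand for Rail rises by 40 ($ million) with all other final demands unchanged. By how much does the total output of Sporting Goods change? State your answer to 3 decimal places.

Δx_4 = 12.719

Technical coefficients a_ij = z_ij / X_j:
  a_11 = 140/1400 = 0.10, a_21 = 490/1400 = 0.35, a_31 = 280/1400 = 0.20, a_41 = 70/1400 = 0.05
  a_12 = 462/1320 = 0.35, a_22 = 0/1320 = 0.00, a_32 = 198/1320 = 0.15, a_42 = 132/1320 = 0.10
  a_13 = 364/1040 = 0.35, a_23 = 104/1040 = 0.10, a_33 = 0/1040 = 0.00, a_43 = 312/1040 = 0.30
  a_14 = 294/840 = 0.35, a_24 = 42/840 = 0.05, a_34 = 84/840 = 0.10, a_44 = 84/840 = 0.10
I − A =
  [   0.90    -0.35    -0.35    -0.35]
  [  -0.35     1.00    -0.10    -0.05]
  [  -0.20    -0.15     1.00    -0.10]
  [  -0.05    -0.10    -0.30     0.90]
Compute the cofactors C_ij = (−1)^(i+j)·(3×3 minor ij) of I−A; the adjugate is their transpose:
adj(I−A) = Cᵀ =
  [ 0.848250   0.406000   0.458500   0.403375]
  [ 0.328500   0.679750   0.240625   0.192250]
  [ 0.235125   0.199625   0.664625   0.176375]
  [ 0.162000   0.164625   0.273750   0.668625]
det(I−A) = Σ_j (I−A)_1j·C_1j = (0.90)(0.848250) + (-0.35)(0.328500) + (-0.35)(0.235125) + (-0.35)(0.162000) = 0.50945625
(I − A)⁻¹ = adj(I−A) / det(I−A) ≈
  [   1.6650     0.7969     0.9000     0.7918]
  [   0.6448     1.3343     0.4723     0.3774]
  [   0.4615     0.3918     1.3046     0.3462]
  [   0.3180     0.3231     0.5373     1.3124]
Δx = (I − A)⁻¹ Δd with Δd having +40 in the Rail component and 0 elsewhere.
So Δx_4 = L_41 · (+40), where L_41 = adj(I−A)_41 / det(I−A) = 0.162000 / 0.50945625.
Δx_4 = 0.162000 × (+40) / 0.50945625 = 6.48 / 0.50945625 ≈ 12.719.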